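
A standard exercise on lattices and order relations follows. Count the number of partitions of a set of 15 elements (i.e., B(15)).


B(n) = number of set partitions of an n-element set.
B(n) satisfies the recurrence: B(n+1) = sum_k C(n,k)*B(k).
B(15) = 1382958545


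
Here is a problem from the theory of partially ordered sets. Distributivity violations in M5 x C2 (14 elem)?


Distributive law: a ^ (b v c) = (a ^ b) v (a ^ c).
Check all 14^3 = 2744 ordered triples (a,b,c).
  e.g. a=(a1,0), b=(a2,0), c=(a3,0): lhs=(a1,0) != rhs=(0,0)
  e.g. a=(a1,0), b=(a2,0), c=(a3,1): lhs=(a1,0) != rhs=(0,0)
Total violating triples: 480


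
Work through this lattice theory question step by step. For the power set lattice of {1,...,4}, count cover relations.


A cover relation a -< b holds when a < b with no c strictly between.
Cover relations:
  {} -< {1}
  {} -< {2}
  {} -< {3}
  {} -< {4}
  {1} -< {1,2}
  {1} -< {1,3}
  {1} -< {1,4}
  {2} -< {1,2}
  ...24 more
Total: 32


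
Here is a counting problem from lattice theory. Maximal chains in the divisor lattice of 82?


A maximal chain goes from the minimum element to a maximal element via cover relations.
Counting all min-to-max paths in the cover graph.
Total maximal chains: 2


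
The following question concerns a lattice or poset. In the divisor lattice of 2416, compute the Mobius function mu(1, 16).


In a divisor lattice, mu(a,b) = mu(b/a) where mu is the classical Mobius function.
b/a = 16/1 = 16
Prime factorization of 16: primes [2]
16 is not squarefree, so mu(16) = 0


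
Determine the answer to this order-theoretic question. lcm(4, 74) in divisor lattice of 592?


Join=lcm.
gcd(4,74)=2
lcm=148


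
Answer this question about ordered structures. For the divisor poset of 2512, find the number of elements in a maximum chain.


A chain is a totally ordered subset; we count the number of elements in a maximum chain.
Compute, for each element x, the size of the longest chain ending at x:
  1: 1
  2: 2
  157: 2
  4: 3
  8: 4
  314: 3
  ...
A maximum chain: 1 < 2 < 4 < 8 < 16 < 2512
Number of elements in the longest chain: 6


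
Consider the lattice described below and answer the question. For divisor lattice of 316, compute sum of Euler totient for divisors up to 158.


Divisors of 316 up to 158: [1, 2, 4, 79, 158]
phi values: [1, 1, 2, 78, 78]
Sum = 160


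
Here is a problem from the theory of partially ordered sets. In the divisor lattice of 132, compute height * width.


Height = length of longest chain minus 1; width = size of largest antichain.
A maximum chain: 1 | 11 | 33 | 66 | 132  (height 4).
A maximum antichain: {4, 6, 22, 33}  (width 4).
Product = 4 * 4 = 16


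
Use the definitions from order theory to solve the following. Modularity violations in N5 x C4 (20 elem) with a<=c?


Modular law: if a <= c then a v (b ^ c) = (a v b) ^ c.
Check all triples (a,b,c) with a <= c among 20 elements.
  e.g. a=(a,0), b=(c,0), c=(b,0): lhs=(a,0) != rhs=(b,0)
  e.g. a=(a,0), b=(c,1), c=(b,0): lhs=(a,0) != rhs=(b,0)
Total violating triples: 40


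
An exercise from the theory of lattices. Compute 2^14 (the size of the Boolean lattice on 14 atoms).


Power set = 2^n.
2^14 = 16384


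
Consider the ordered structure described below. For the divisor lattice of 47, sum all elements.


sigma(n) = sum of divisors.
Divisors of 47: [1, 47]
Sum = 48


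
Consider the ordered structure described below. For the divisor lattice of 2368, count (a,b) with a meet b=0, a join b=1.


Complement pair (a,b): a meet b = bottom, a join b = top.
Here: gcd(a,b)=1 and lcm(a,b)=2368, i.e. a*b=2368 with a,b coprime.
Pairs found: (1,2368), (37,64), (64,37), (2368,1)
Total ordered pairs: 4


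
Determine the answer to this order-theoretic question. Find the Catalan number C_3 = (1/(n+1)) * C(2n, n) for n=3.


C(n) = C(2n, n) / (n+1).
C(6, 3) = 20
C(3) = 20 / 4 = 5


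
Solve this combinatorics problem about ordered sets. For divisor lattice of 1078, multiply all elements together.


Divisors of 1078: [1, 2, 7, 11, 14, 22, 49, 77, 98, 154, 539, 1078]
Product = n^(d(n)/2) = 1078^(12/2)
Product = 1569323814085808704


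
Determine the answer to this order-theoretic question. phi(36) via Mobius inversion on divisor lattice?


phi(n) = n * prod_{p|n} (1 - 1/p).
Prime divisors of 36: [2, 3]
phi(36) = 36 * (1 - 1/2) * (1 - 1/3)
phi(36) = 12


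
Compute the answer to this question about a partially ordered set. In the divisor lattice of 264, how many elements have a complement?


An element a is complemented if some b has a meet b = bottom, a join b = top.
a is complemented iff gcd(a, n/a)=1, i.e. a is a unitary divisor of 264.
Complemented elements: 1, 3, 8, 11, 24, 33, ... (2 more)
Count: 8


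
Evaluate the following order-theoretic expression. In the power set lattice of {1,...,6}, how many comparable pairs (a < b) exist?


A comparable pair {a,b} has a < b or b < a in the order.
Count unordered pairs where one element is strictly below the other.
Examples: {{},{1}}, {{},{2}}, {{},{3}}, {{},{4}}, ...
Total comparable pairs: 665


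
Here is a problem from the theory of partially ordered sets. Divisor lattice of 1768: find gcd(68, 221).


In a divisor lattice, meet = gcd (greatest common divisor).
By Euclidean algorithm or factoring: gcd(68,221) = 17


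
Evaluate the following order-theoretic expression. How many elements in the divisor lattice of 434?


Divisors of 434: [1, 2, 7, 14, 31, 62, 217, 434]
Count: 8


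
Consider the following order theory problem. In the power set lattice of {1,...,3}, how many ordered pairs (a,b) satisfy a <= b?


The order relation is {(a,b) : a <= b}, reflexive so it includes (a,a).
Examples: ({},{}), ({},{1,2}), ({},{1,2,3}), ({},{1,3}), ({},{1}), ...
Total ordered pairs: 27


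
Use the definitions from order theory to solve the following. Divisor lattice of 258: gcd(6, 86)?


Meet=gcd.
gcd(6,86)=2


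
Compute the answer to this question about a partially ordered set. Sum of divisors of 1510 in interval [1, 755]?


Interval [1,755] in divisors of 1510: [1, 5, 151, 755]
Sum = 912


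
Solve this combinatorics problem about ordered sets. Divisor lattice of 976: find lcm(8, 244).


In a divisor lattice, join = lcm (least common multiple).
gcd(8,244) = 4
lcm(8,244) = 8*244/gcd = 1952/4 = 488


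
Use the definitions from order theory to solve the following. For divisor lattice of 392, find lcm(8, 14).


In a divisor lattice, join = lcm (least common multiple).
Compute lcm iteratively: start with first element, then lcm(current, next).
Elements: [8, 14]
lcm(8,14) = 56
Final lcm = 56


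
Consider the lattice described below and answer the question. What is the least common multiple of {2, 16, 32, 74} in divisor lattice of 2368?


In a divisor lattice, join = lcm (least common multiple).
Compute lcm iteratively: start with first element, then lcm(current, next).
Elements: [2, 16, 32, 74]
lcm(2,16) = 16
lcm(16,32) = 32
lcm(32,74) = 1184
Final lcm = 1184


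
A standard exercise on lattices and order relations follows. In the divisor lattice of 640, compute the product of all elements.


Divisors of 640: [1, 2, 4, 5, 8, 10, 16, 20, 32, 40, 64, 80, 128, 160, 320, 640]
Product = n^(d(n)/2) = 640^(16/2)
Product = 28147497671065600000000


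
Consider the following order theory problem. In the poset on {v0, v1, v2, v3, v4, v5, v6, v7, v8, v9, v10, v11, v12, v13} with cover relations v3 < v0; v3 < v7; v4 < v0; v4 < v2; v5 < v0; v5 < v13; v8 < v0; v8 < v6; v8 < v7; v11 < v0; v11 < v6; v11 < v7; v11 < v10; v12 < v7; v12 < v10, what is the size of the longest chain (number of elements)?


A chain is a totally ordered subset; we count the number of elements in a maximum chain.
Compute, for each element x, the size of the longest chain ending at x:
  v1: 1
  v3: 1
  v4: 1
  v5: 1
  v8: 1
  v9: 1
  ...
A maximum chain: v3 < v0
Number of elements in the longest chain: 2


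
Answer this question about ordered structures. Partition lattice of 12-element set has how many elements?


B(n) = number of set partitions of an n-element set.
B(n) satisfies the recurrence: B(n+1) = sum_k C(n,k)*B(k).
B(12) = 4213597


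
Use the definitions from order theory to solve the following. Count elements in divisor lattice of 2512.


Divisors of 2512: [1, 2, 4, 8, 16, 157, 314, 628, 1256, 2512]
Count: 10


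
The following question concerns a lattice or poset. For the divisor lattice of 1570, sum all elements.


sigma(n) = sum of divisors.
Divisors of 1570: [1, 2, 5, 10, 157, 314, 785, 1570]
Sum = 2844


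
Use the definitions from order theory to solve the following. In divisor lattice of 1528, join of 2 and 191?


In a divisor lattice, join = lcm (least common multiple).
gcd(2,191) = 1
lcm(2,191) = 2*191/gcd = 382/1 = 382


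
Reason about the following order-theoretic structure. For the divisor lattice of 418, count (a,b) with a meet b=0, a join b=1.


Complement pair (a,b): a meet b = bottom, a join b = top.
Here: gcd(a,b)=1 and lcm(a,b)=418, i.e. a*b=418 with a,b coprime.
Pairs found: (1,418), (2,209), (11,38), (19,22), ... (4 more)
Total ordered pairs: 8


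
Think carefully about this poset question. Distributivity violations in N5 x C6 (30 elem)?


Distributive law: a ^ (b v c) = (a ^ b) v (a ^ c).
Check all 30^3 = 27000 ordered triples (a,b,c).
  e.g. a=(b,0), b=(a,0), c=(c,0): lhs=(b,0) != rhs=(a,0)
  e.g. a=(b,0), b=(a,0), c=(c,1): lhs=(b,0) != rhs=(a,0)
Total violating triples: 432


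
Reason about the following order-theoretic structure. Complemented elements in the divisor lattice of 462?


An element a is complemented if some b has a meet b = bottom, a join b = top.
a is complemented iff gcd(a, n/a)=1, i.e. a is a unitary divisor of 462.
Complemented elements: 1, 2, 3, 6, 7, 11, ... (10 more)
Count: 16


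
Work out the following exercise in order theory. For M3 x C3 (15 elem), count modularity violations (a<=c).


Modular law: if a <= c then a v (b ^ c) = (a v b) ^ c.
Check all triples (a,b,c) with a <= c among 15 elements.
This lattice is modular (diamonds M_m and their chain-products are modular).
Total violating triples: 0


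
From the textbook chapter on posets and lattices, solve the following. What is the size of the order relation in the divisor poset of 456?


The order relation is {(a,b) : a <= b}, reflexive so it includes (a,a).
Examples: (1,1), (1,114), (1,12), (1,152), (1,19), ...
Total ordered pairs: 90


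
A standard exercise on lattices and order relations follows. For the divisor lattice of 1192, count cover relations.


A cover relation a -< b holds when a < b with no c strictly between.
Cover relations:
  1 -< 2
  1 -< 149
  2 -< 4
  2 -< 298
  4 -< 8
  4 -< 596
  8 -< 1192
  149 -< 298
  ...2 more
Total: 10


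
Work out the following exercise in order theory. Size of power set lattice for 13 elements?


Power set = 2^n.
2^13 = 8192


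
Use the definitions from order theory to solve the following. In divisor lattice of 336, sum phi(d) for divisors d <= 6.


Divisors of 336 up to 6: [1, 2, 3, 4, 6]
phi values: [1, 1, 2, 2, 2]
Sum = 8


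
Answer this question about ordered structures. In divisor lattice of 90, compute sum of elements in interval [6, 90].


Interval [6,90] in divisors of 90: [6, 18, 30, 90]
Sum = 144


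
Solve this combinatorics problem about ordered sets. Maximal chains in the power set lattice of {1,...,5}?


A maximal chain goes from the minimum element to a maximal element via cover relations.
Counting all min-to-max paths in the cover graph.
Total maximal chains: 120


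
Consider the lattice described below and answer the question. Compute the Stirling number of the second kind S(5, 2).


S(n,k) = k*S(n-1,k) + S(n-1,k-1).
S(4,2) = 7, S(4,1) = 1
S(5,2) = 2*7 + 1 = 14 + 1
S(5,2) = 15


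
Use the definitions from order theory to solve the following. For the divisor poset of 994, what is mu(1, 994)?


In a divisor lattice, mu(a,b) = mu(b/a) where mu is the classical Mobius function.
b/a = 994/1 = 994
Prime factorization of 994: primes [2, 7, 71]
994 is squarefree with 3 prime factor(s), so mu(994) = (-1)^3 = -1


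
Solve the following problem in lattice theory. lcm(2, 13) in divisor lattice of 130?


Join=lcm.
gcd(2,13)=1
lcm=26


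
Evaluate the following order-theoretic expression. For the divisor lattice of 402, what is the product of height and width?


Height = length of longest chain minus 1; width = size of largest antichain.
A maximum chain: 1 | 67 | 201 | 402  (height 3).
A maximum antichain: {2, 3, 67}  (width 3).
Product = 3 * 3 = 9


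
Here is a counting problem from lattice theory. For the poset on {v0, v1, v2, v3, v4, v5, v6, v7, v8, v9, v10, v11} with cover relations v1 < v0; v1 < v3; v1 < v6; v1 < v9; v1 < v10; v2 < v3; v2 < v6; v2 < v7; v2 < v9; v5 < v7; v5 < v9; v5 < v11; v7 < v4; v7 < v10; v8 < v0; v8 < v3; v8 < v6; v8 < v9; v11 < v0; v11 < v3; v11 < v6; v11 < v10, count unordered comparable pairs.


A comparable pair {a,b} has a < b or b < a in the order.
Count unordered pairs where one element is strictly below the other.
Examples: {v0,v1}, {v0,v5}, {v0,v8}, {v0,v11}, ...
Total comparable pairs: 29


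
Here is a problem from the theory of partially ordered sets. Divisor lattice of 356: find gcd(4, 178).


In a divisor lattice, meet = gcd (greatest common divisor).
By Euclidean algorithm or factoring: gcd(4,178) = 2


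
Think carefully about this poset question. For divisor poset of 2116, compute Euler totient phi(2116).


phi(n) = n * prod_{p|n} (1 - 1/p).
Prime divisors of 2116: [2, 23]
phi(2116) = 2116 * (1 - 1/2) * (1 - 1/23)
phi(2116) = 1012


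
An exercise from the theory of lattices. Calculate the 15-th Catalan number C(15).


C(n) = C(2n, n) / (n+1).
C(30, 15) = 155117520
C(15) = 155117520 / 16 = 9694845


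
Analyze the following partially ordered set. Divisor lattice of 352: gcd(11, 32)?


Meet=gcd.
gcd(11,32)=1


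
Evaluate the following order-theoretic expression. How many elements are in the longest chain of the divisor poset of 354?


A chain is a totally ordered subset; we count the number of elements in a maximum chain.
Compute, for each element x, the size of the longest chain ending at x:
  1: 1
  2: 2
  3: 2
  59: 2
  6: 3
  118: 3
  ...
A maximum chain: 1 < 2 < 6 < 354
Number of elements in the longest chain: 4


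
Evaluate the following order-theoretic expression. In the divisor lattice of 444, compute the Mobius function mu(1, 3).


In a divisor lattice, mu(a,b) = mu(b/a) where mu is the classical Mobius function.
b/a = 3/1 = 3
Prime factorization of 3: primes [3]
3 is squarefree with 1 prime factor(s), so mu(3) = (-1)^1 = -1


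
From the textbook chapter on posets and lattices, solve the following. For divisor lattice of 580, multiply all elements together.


Divisors of 580: [1, 2, 4, 5, 10, 20, 29, 58, 116, 145, 290, 580]
Product = n^(d(n)/2) = 580^(12/2)
Product = 38068692544000000


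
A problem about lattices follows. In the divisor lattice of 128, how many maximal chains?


A maximal chain goes from the minimum element to a maximal element via cover relations.
Counting all min-to-max paths in the cover graph.
Total maximal chains: 1


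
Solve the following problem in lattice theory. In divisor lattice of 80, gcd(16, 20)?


Meet=gcd.
gcd(16,20)=4


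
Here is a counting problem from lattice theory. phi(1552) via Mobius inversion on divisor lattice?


phi(n) = n * prod_{p|n} (1 - 1/p).
Prime divisors of 1552: [2, 97]
phi(1552) = 1552 * (1 - 1/2) * (1 - 1/97)
phi(1552) = 768


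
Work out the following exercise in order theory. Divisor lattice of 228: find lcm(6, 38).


In a divisor lattice, join = lcm (least common multiple).
gcd(6,38) = 2
lcm(6,38) = 6*38/gcd = 228/2 = 114


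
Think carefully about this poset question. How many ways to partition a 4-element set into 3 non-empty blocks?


S(n,k) = k*S(n-1,k) + S(n-1,k-1).
S(3,3) = 1, S(3,2) = 3
S(4,3) = 3*1 + 3 = 3 + 3
S(4,3) = 6


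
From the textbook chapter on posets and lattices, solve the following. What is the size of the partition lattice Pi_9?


B(n) = number of set partitions of an n-element set.
B(n) satisfies the recurrence: B(n+1) = sum_k C(n,k)*B(k).
B(9) = 21147


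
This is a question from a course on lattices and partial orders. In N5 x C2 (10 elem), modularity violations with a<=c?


Modular law: if a <= c then a v (b ^ c) = (a v b) ^ c.
Check all triples (a,b,c) with a <= c among 10 elements.
  e.g. a=(a,0), b=(c,0), c=(b,0): lhs=(a,0) != rhs=(b,0)
  e.g. a=(a,0), b=(c,1), c=(b,0): lhs=(a,0) != rhs=(b,0)
Total violating triples: 6


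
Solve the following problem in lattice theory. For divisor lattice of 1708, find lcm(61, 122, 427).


In a divisor lattice, join = lcm (least common multiple).
Compute lcm iteratively: start with first element, then lcm(current, next).
Elements: [61, 122, 427]
lcm(61,122) = 122
lcm(122,427) = 854
Final lcm = 854


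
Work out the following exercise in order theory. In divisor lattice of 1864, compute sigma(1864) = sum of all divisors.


sigma(n) = sum of divisors.
Divisors of 1864: [1, 2, 4, 8, 233, 466, 932, 1864]
Sum = 3510


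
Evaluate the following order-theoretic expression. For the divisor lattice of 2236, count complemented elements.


An element a is complemented if some b has a meet b = bottom, a join b = top.
a is complemented iff gcd(a, n/a)=1, i.e. a is a unitary divisor of 2236.
Complemented elements: 1, 4, 13, 43, 52, 172, ... (2 more)
Count: 8


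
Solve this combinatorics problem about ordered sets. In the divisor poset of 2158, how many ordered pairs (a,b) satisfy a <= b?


The order relation is {(a,b) : a <= b}, reflexive so it includes (a,a).
Examples: (1,1), (1,1079), (1,13), (1,166), (1,2), ...
Total ordered pairs: 27


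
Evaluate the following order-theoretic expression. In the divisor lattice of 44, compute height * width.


Height = length of longest chain minus 1; width = size of largest antichain.
A maximum chain: 1 | 11 | 22 | 44  (height 3).
A maximum antichain: {2, 11}  (width 2).
Product = 3 * 2 = 6


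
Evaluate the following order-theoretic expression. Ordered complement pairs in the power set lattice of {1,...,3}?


Complement pair (a,b): a meet b = bottom, a join b = top.
Here: A intersect B = {} and A union B = {1,...,3}.
Pairs found: ({},{1,2,3}), ({1},{2,3}), ({2},{1,3}), ({3},{1,2}), ... (4 more)
Total ordered pairs: 8


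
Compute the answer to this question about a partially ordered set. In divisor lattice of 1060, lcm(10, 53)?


Join=lcm.
gcd(10,53)=1
lcm=530


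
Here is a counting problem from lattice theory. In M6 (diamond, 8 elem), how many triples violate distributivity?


Distributive law: a ^ (b v c) = (a ^ b) v (a ^ c).
Check all 8^3 = 512 ordered triples (a,b,c).
  e.g. a=a1, b=a2, c=a3: lhs=a1 != rhs=0
  e.g. a=a1, b=a2, c=a4: lhs=a1 != rhs=0
Total violating triples: 120


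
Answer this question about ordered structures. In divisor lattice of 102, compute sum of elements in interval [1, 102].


Interval [1,102] in divisors of 102: [1, 2, 3, 6, 17, 34, 51, 102]
Sum = 216


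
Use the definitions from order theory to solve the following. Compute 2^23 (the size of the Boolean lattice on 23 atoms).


Power set = 2^n.
2^23 = 8388608


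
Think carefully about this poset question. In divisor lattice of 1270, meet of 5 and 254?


In a divisor lattice, meet = gcd (greatest common divisor).
By Euclidean algorithm or factoring: gcd(5,254) = 1


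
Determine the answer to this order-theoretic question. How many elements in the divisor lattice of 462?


Divisors of 462: [1, 2, 3, 6, 7, 11, 14, 21, 22, 33, 42, 66, 77, 154, 231, 462]
Count: 16


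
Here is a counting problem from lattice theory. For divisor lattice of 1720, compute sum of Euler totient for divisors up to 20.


Divisors of 1720 up to 20: [1, 2, 4, 5, 8, 10, 20]
phi values: [1, 1, 2, 4, 4, 4, 8]
Sum = 24


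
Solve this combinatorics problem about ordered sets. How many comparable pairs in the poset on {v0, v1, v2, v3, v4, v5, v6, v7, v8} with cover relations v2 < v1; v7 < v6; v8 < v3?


A comparable pair {a,b} has a < b or b < a in the order.
Count unordered pairs where one element is strictly below the other.
Examples: {v1,v2}, {v3,v8}, {v6,v7}
Total comparable pairs: 3


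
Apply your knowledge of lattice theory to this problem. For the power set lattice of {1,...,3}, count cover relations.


A cover relation a -< b holds when a < b with no c strictly between.
Cover relations:
  {} -< {1}
  {} -< {2}
  {} -< {3}
  {1} -< {1,2}
  {1} -< {1,3}
  {2} -< {1,2}
  {2} -< {2,3}
  {3} -< {1,3}
  ...4 more
Total: 12


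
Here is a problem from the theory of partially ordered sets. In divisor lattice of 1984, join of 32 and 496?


In a divisor lattice, join = lcm (least common multiple).
gcd(32,496) = 16
lcm(32,496) = 32*496/gcd = 15872/16 = 992


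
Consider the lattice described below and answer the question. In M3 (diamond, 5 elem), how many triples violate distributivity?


Distributive law: a ^ (b v c) = (a ^ b) v (a ^ c).
Check all 5^3 = 125 ordered triples (a,b,c).
  e.g. a=a1, b=a2, c=a3: lhs=a1 != rhs=0
  e.g. a=a1, b=a3, c=a2: lhs=a1 != rhs=0
Total violating triples: 6


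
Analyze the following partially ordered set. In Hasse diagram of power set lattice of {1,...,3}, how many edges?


A cover relation a -< b holds when a < b with no c strictly between.
Cover relations:
  {} -< {1}
  {} -< {2}
  {} -< {3}
  {1} -< {1,2}
  {1} -< {1,3}
  {2} -< {1,2}
  {2} -< {2,3}
  {3} -< {1,3}
  ...4 more
Total: 12


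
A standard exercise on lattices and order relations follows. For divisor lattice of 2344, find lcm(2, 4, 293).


In a divisor lattice, join = lcm (least common multiple).
Compute lcm iteratively: start with first element, then lcm(current, next).
Elements: [2, 4, 293]
lcm(2,4) = 4
lcm(4,293) = 1172
Final lcm = 1172


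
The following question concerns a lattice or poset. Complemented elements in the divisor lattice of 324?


An element a is complemented if some b has a meet b = bottom, a join b = top.
a is complemented iff gcd(a, n/a)=1, i.e. a is a unitary divisor of 324.
Complemented elements: 1, 4, 81, 324
Count: 4


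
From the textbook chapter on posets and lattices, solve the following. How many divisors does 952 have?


Divisors of 952: [1, 2, 4, 7, 8, 14, 17, 28, 34, 56, 68, 119, 136, 238, 476, 952]
Count: 16


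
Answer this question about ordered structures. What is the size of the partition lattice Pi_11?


B(n) = number of set partitions of an n-element set.
B(n) satisfies the recurrence: B(n+1) = sum_k C(n,k)*B(k).
B(11) = 678570


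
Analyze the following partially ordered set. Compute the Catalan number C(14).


C(n) = C(2n, n) / (n+1).
C(28, 14) = 40116600
C(14) = 40116600 / 15 = 2674440


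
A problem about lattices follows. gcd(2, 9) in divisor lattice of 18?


Meet=gcd.
gcd(2,9)=1


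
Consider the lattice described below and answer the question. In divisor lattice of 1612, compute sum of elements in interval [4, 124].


Interval [4,124] in divisors of 1612: [4, 124]
Sum = 128


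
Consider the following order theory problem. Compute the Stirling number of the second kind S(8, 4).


S(n,k) = k*S(n-1,k) + S(n-1,k-1).
S(7,4) = 350, S(7,3) = 301
S(8,4) = 4*350 + 301 = 1400 + 301
S(8,4) = 1701


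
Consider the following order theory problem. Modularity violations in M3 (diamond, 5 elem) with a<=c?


Modular law: if a <= c then a v (b ^ c) = (a v b) ^ c.
Check all triples (a,b,c) with a <= c among 5 elements.
This lattice is modular (diamonds M_m and their chain-products are modular).
Total violating triples: 0


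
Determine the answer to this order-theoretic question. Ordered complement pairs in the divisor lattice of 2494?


Complement pair (a,b): a meet b = bottom, a join b = top.
Here: gcd(a,b)=1 and lcm(a,b)=2494, i.e. a*b=2494 with a,b coprime.
Pairs found: (1,2494), (2,1247), (29,86), (43,58), ... (4 more)
Total ordered pairs: 8


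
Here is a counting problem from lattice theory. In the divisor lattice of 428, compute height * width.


Height = length of longest chain minus 1; width = size of largest antichain.
A maximum chain: 1 | 107 | 214 | 428  (height 3).
A maximum antichain: {2, 107}  (width 2).
Product = 3 * 2 = 6


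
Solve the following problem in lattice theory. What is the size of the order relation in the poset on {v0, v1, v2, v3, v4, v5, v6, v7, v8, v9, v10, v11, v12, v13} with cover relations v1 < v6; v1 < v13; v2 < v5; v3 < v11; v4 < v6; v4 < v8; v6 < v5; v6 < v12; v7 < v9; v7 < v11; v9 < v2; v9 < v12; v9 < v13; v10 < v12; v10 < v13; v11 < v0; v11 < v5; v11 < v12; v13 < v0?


The order relation is {(a,b) : a <= b}, reflexive so it includes (a,a).
Examples: (v0,v0), (v1,v0), (v1,v1), (v1,v12), (v1,v13), ...
Total ordered pairs: 49


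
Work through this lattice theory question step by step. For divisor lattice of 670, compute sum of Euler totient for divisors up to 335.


Divisors of 670 up to 335: [1, 2, 5, 10, 67, 134, 335]
phi values: [1, 1, 4, 4, 66, 66, 264]
Sum = 406


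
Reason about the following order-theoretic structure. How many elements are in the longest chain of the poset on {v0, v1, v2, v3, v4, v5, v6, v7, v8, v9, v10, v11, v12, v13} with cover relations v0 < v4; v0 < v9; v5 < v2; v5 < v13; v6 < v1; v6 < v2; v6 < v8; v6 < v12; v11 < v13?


A chain is a totally ordered subset; we count the number of elements in a maximum chain.
Compute, for each element x, the size of the longest chain ending at x:
  v0: 1
  v3: 1
  v5: 1
  v6: 1
  v7: 1
  v10: 1
  ...
A maximum chain: v6 < v1
Number of elements in the longest chain: 2


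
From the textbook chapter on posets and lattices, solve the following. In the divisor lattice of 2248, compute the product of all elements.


Divisors of 2248: [1, 2, 4, 8, 281, 562, 1124, 2248]
Product = n^(d(n)/2) = 2248^(8/2)
Product = 25537902678016


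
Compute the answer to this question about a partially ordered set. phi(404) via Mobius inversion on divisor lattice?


phi(n) = n * prod_{p|n} (1 - 1/p).
Prime divisors of 404: [2, 101]
phi(404) = 404 * (1 - 1/2) * (1 - 1/101)
phi(404) = 200


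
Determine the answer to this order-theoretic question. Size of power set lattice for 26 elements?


Power set = 2^n.
2^26 = 67108864


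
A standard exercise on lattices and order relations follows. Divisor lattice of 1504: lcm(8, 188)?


Join=lcm.
gcd(8,188)=4
lcm=376


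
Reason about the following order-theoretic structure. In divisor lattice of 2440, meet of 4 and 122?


In a divisor lattice, meet = gcd (greatest common divisor).
By Euclidean algorithm or factoring: gcd(4,122) = 2


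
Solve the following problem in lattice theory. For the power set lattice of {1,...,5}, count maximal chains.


A maximal chain goes from the minimum element to a maximal element via cover relations.
Counting all min-to-max paths in the cover graph.
Total maximal chains: 120


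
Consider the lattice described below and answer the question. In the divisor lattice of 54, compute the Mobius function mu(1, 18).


In a divisor lattice, mu(a,b) = mu(b/a) where mu is the classical Mobius function.
b/a = 18/1 = 18
Prime factorization of 18: primes [2, 3]
18 is not squarefree, so mu(18) = 0


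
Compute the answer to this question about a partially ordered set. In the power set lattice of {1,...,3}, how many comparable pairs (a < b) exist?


A comparable pair {a,b} has a < b or b < a in the order.
Count unordered pairs where one element is strictly below the other.
Examples: {{},{1}}, {{},{2}}, {{},{3}}, {{},{1,2}}, ...
Total comparable pairs: 19


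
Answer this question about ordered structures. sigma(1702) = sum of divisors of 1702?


sigma(n) = sum of divisors.
Divisors of 1702: [1, 2, 23, 37, 46, 74, 851, 1702]
Sum = 2736


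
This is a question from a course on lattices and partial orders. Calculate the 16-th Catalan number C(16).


C(n) = C(2n, n) / (n+1).
C(32, 16) = 601080390
C(16) = 601080390 / 17 = 35357670


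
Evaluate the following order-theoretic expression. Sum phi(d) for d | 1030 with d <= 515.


Divisors of 1030 up to 515: [1, 2, 5, 10, 103, 206, 515]
phi values: [1, 1, 4, 4, 102, 102, 408]
Sum = 622


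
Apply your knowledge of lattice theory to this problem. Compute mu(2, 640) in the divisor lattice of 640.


In a divisor lattice, mu(a,b) = mu(b/a) where mu is the classical Mobius function.
b/a = 640/2 = 320
Prime factorization of 320: primes [2, 5]
320 is not squarefree, so mu(320) = 0


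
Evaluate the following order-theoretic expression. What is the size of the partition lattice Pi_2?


B(n) = number of set partitions of an n-element set.
B(n) satisfies the recurrence: B(n+1) = sum_k C(n,k)*B(k).
B(2) = 2


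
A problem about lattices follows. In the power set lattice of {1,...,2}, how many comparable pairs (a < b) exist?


A comparable pair {a,b} has a < b or b < a in the order.
Count unordered pairs where one element is strictly below the other.
Examples: {{},{1}}, {{},{2}}, {{},{1,2}}, {{1},{1,2}}, ...
Total comparable pairs: 5


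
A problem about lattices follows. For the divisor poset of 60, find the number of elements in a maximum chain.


A chain is a totally ordered subset; we count the number of elements in a maximum chain.
Compute, for each element x, the size of the longest chain ending at x:
  1: 1
  2: 2
  3: 2
  5: 2
  4: 3
  6: 3
  ...
A maximum chain: 1 < 2 < 4 < 12 < 60
Number of elements in the longest chain: 5


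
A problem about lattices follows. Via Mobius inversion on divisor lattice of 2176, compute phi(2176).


phi(n) = n * prod_{p|n} (1 - 1/p).
Prime divisors of 2176: [2, 17]
phi(2176) = 2176 * (1 - 1/2) * (1 - 1/17)
phi(2176) = 1024


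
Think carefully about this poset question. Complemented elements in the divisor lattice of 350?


An element a is complemented if some b has a meet b = bottom, a join b = top.
a is complemented iff gcd(a, n/a)=1, i.e. a is a unitary divisor of 350.
Complemented elements: 1, 2, 7, 14, 25, 50, ... (2 more)
Count: 8


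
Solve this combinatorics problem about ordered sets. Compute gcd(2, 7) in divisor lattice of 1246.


In a divisor lattice, meet = gcd (greatest common divisor).
By Euclidean algorithm or factoring: gcd(2,7) = 1


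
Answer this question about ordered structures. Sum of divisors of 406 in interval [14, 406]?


Interval [14,406] in divisors of 406: [14, 406]
Sum = 420


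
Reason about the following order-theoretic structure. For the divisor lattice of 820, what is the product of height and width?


Height = length of longest chain minus 1; width = size of largest antichain.
A maximum chain: 1 | 41 | 205 | 410 | 820  (height 4).
A maximum antichain: {4, 10, 82, 205}  (width 4).
Product = 4 * 4 = 16


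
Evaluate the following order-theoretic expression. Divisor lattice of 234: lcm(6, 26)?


Join=lcm.
gcd(6,26)=2
lcm=78


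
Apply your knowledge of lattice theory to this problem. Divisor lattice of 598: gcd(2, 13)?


Meet=gcd.
gcd(2,13)=1


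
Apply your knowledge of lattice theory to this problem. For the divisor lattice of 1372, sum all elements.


sigma(n) = sum of divisors.
Divisors of 1372: [1, 2, 4, 7, 14, 28, 49, 98, 196, 343, 686, 1372]
Sum = 2800


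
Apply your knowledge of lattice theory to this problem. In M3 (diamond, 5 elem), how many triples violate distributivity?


Distributive law: a ^ (b v c) = (a ^ b) v (a ^ c).
Check all 5^3 = 125 ordered triples (a,b,c).
  e.g. a=a1, b=a2, c=a3: lhs=a1 != rhs=0
  e.g. a=a1, b=a3, c=a2: lhs=a1 != rhs=0
Total violating triples: 6


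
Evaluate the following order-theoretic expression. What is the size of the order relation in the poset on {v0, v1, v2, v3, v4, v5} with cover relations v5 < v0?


The order relation is {(a,b) : a <= b}, reflexive so it includes (a,a).
Examples: (v0,v0), (v1,v1), (v2,v2), (v3,v3), (v4,v4), ...
Total ordered pairs: 7


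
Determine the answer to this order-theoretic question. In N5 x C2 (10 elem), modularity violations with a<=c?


Modular law: if a <= c then a v (b ^ c) = (a v b) ^ c.
Check all triples (a,b,c) with a <= c among 10 elements.
  e.g. a=(a,0), b=(c,0), c=(b,0): lhs=(a,0) != rhs=(b,0)
  e.g. a=(a,0), b=(c,1), c=(b,0): lhs=(a,0) != rhs=(b,0)
Total violating triples: 6


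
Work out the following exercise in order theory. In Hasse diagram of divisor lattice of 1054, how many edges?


A cover relation a -< b holds when a < b with no c strictly between.
Cover relations:
  1 -< 2
  1 -< 17
  1 -< 31
  2 -< 34
  2 -< 62
  17 -< 34
  17 -< 527
  31 -< 62
  ...4 more
Total: 12


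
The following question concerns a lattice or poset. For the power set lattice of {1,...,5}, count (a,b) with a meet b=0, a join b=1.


Complement pair (a,b): a meet b = bottom, a join b = top.
Here: A intersect B = {} and A union B = {1,...,5}.
Pairs found: ({},{1,2,3,4,5}), ({1},{2,3,4,5}), ({2},{1,3,4,5}), ({3},{1,2,4,5}), ... (28 more)
Total ordered pairs: 32


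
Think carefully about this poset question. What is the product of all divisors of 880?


Divisors of 880: [1, 2, 4, 5, 8, 10, 11, 16, 20, 22, 40, 44, 55, 80, 88, 110, 176, 220, 440, 880]
Product = n^(d(n)/2) = 880^(20/2)
Product = 278500976009402122240000000000


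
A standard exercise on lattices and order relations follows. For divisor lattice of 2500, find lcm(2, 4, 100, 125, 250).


In a divisor lattice, join = lcm (least common multiple).
Compute lcm iteratively: start with first element, then lcm(current, next).
Elements: [2, 4, 100, 125, 250]
lcm(2,4) = 4
lcm(4,100) = 100
lcm(100,125) = 500
lcm(500,250) = 500
Final lcm = 500


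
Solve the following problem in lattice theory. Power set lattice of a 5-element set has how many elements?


Power set = 2^n.
2^5 = 32


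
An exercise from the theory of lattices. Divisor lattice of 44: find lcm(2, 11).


In a divisor lattice, join = lcm (least common multiple).
gcd(2,11) = 1
lcm(2,11) = 2*11/gcd = 22/1 = 22


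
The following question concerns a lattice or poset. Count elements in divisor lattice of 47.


Divisors of 47: [1, 47]
Count: 2


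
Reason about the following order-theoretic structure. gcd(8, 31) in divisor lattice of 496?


Meet=gcd.
gcd(8,31)=1


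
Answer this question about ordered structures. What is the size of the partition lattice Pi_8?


B(n) = number of set partitions of an n-element set.
B(n) satisfies the recurrence: B(n+1) = sum_k C(n,k)*B(k).
B(8) = 4140


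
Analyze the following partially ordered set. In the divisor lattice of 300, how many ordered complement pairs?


Complement pair (a,b): a meet b = bottom, a join b = top.
Here: gcd(a,b)=1 and lcm(a,b)=300, i.e. a*b=300 with a,b coprime.
Pairs found: (1,300), (3,100), (4,75), (12,25), ... (4 more)
Total ordered pairs: 8


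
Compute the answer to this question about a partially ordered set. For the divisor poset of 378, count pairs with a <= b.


The order relation is {(a,b) : a <= b}, reflexive so it includes (a,a).
Examples: (1,1), (1,126), (1,14), (1,18), (1,189), ...
Total ordered pairs: 90


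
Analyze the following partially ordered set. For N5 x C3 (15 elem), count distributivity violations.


Distributive law: a ^ (b v c) = (a ^ b) v (a ^ c).
Check all 15^3 = 3375 ordered triples (a,b,c).
  e.g. a=(b,0), b=(a,0), c=(c,0): lhs=(b,0) != rhs=(a,0)
  e.g. a=(b,0), b=(a,0), c=(c,1): lhs=(b,0) != rhs=(a,0)
Total violating triples: 54


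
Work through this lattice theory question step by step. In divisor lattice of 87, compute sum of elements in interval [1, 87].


Interval [1,87] in divisors of 87: [1, 3, 29, 87]
Sum = 120


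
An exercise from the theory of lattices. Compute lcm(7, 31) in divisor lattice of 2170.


In a divisor lattice, join = lcm (least common multiple).
gcd(7,31) = 1
lcm(7,31) = 7*31/gcd = 217/1 = 217


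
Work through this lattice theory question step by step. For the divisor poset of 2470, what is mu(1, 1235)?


In a divisor lattice, mu(a,b) = mu(b/a) where mu is the classical Mobius function.
b/a = 1235/1 = 1235
Prime factorization of 1235: primes [5, 13, 19]
1235 is squarefree with 3 prime factor(s), so mu(1235) = (-1)^3 = -1


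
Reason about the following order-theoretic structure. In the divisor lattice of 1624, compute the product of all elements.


Divisors of 1624: [1, 2, 4, 7, 8, 14, 28, 29, 56, 58, 116, 203, 232, 406, 812, 1624]
Product = n^(d(n)/2) = 1624^(16/2)
Product = 48382488186132912853221376


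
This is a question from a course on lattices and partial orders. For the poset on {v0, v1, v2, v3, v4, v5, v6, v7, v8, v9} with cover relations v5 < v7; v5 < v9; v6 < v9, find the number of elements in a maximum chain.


A chain is a totally ordered subset; we count the number of elements in a maximum chain.
Compute, for each element x, the size of the longest chain ending at x:
  v0: 1
  v1: 1
  v2: 1
  v3: 1
  v4: 1
  v5: 1
  ...
A maximum chain: v5 < v7
Number of elements in the longest chain: 2


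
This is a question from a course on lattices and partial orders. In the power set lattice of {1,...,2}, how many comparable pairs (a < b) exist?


A comparable pair {a,b} has a < b or b < a in the order.
Count unordered pairs where one element is strictly below the other.
Examples: {{},{1}}, {{},{2}}, {{},{1,2}}, {{1},{1,2}}, ...
Total comparable pairs: 5


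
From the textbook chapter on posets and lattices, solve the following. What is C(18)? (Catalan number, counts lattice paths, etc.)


C(n) = C(2n, n) / (n+1).
C(36, 18) = 9075135300
C(18) = 9075135300 / 19 = 477638700


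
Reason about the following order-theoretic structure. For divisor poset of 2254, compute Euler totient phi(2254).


phi(n) = n * prod_{p|n} (1 - 1/p).
Prime divisors of 2254: [2, 7, 23]
phi(2254) = 2254 * (1 - 1/2) * (1 - 1/7) * (1 - 1/23)
phi(2254) = 924


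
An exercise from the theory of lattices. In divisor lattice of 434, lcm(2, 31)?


Join=lcm.
gcd(2,31)=1
lcm=62


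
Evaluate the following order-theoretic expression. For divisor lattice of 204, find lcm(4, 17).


In a divisor lattice, join = lcm (least common multiple).
Compute lcm iteratively: start with first element, then lcm(current, next).
Elements: [4, 17]
lcm(4,17) = 68
Final lcm = 68


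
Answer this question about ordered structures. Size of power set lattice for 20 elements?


Power set = 2^n.
2^20 = 1048576


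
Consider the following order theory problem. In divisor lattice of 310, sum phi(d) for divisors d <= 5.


Divisors of 310 up to 5: [1, 2, 5]
phi values: [1, 1, 4]
Sum = 6


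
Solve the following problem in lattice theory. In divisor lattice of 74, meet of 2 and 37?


In a divisor lattice, meet = gcd (greatest common divisor).
By Euclidean algorithm or factoring: gcd(2,37) = 1


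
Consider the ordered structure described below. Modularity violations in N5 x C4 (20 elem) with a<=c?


Modular law: if a <= c then a v (b ^ c) = (a v b) ^ c.
Check all triples (a,b,c) with a <= c among 20 elements.
  e.g. a=(a,0), b=(c,0), c=(b,0): lhs=(a,0) != rhs=(b,0)
  e.g. a=(a,0), b=(c,1), c=(b,0): lhs=(a,0) != rhs=(b,0)
Total violating triples: 40


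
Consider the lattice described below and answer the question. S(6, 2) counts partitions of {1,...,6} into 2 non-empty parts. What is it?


S(n,k) = k*S(n-1,k) + S(n-1,k-1).
S(5,2) = 15, S(5,1) = 1
S(6,2) = 2*15 + 1 = 30 + 1
S(6,2) = 31


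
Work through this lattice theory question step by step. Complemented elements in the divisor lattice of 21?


An element a is complemented if some b has a meet b = bottom, a join b = top.
a is complemented iff gcd(a, n/a)=1, i.e. a is a unitary divisor of 21.
Complemented elements: 1, 3, 7, 21
Count: 4
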